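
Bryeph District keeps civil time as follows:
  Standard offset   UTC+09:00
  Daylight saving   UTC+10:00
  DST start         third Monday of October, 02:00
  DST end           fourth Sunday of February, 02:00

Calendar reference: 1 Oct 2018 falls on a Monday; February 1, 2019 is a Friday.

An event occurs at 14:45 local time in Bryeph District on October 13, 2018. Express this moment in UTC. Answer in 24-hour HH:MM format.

1 October 2018 is a Monday, so the first Monday is October 1 and the third is October 15.
1 February 2019 is a Friday, so the first Sunday is February 3 and the fourth is February 24.
Daylight saving runs 15 October 2018 – 24 February 2019; October 13, 2018 is outside that window, so Bryeph District is on standard time at UTC+09:00.
14:45 local − 9h = 05:45 UTC.

05:45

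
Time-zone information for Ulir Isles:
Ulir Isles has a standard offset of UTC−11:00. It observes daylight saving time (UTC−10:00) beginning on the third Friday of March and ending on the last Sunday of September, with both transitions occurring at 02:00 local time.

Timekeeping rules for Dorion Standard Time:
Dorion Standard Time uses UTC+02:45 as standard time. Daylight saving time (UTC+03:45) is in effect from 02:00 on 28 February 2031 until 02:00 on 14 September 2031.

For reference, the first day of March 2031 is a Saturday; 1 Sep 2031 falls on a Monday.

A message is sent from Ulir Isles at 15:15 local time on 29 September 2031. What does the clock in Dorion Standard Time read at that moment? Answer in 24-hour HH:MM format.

1 March 2031 is a Saturday, so the first Friday is March 7 and the third is March 21.
1 September 2031 is a Monday, so Sundays fall on 7, 14, 21, 28; the last is September 28.
29 September 2031 does not fall between 21 March and 28 September, so daylight saving is not in effect and Ulir Isles is at UTC−11:00.
15:15 Ulir Isles + 11h = 02:15 UTC (rolling into the next day, 30 September 2031).
At the standard offset (UTC+02:45), 02:15 UTC + 2h45m = 05:00 Dorion Standard Time standard time.
The standard-time date in Dorion Standard Time, 30 September 2031, does not fall between 28 February and 14 September, so daylight saving is not in effect and Dorion Standard Time is at UTC+02:45.
02:15 UTC + 2h45m = 05:00 Dorion Standard Time.

05:00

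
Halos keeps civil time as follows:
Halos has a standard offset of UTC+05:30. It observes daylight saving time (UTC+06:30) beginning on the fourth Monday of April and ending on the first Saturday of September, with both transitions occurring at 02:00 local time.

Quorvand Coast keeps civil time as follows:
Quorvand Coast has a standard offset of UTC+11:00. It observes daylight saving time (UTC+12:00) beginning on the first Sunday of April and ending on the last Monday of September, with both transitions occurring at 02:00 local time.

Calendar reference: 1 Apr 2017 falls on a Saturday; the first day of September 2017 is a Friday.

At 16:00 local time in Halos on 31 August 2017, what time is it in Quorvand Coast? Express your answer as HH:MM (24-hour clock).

21:30

1 April 2017 is a Saturday, so the first Monday is April 3 and the fourth is April 24.
1 September 2017 is a Friday, so the first Saturday is September 2.
31 August 2017 lies within the daylight-saving period (24 April – 2 September), so Halos is on daylight time, UTC+06:30.
16:00 Halos − 6h30m = 09:30 UTC.
1 April 2017 is a Saturday, so the first Sunday is April 2.
1 September 2017 is a Friday, so Mondays fall on 4, 11, 18, 25; the last is September 25.
At the standard offset (UTC+11:00), 09:30 UTC + 11h = 20:30 Quorvand Coast standard time.
The standard-time date in Quorvand Coast, 31 August 2017, lies within the daylight-saving period (2 April – 25 September), so Quorvand Coast is on daylight time, UTC+12:00.
09:30 UTC + 12h = 21:30 Quorvand Coast.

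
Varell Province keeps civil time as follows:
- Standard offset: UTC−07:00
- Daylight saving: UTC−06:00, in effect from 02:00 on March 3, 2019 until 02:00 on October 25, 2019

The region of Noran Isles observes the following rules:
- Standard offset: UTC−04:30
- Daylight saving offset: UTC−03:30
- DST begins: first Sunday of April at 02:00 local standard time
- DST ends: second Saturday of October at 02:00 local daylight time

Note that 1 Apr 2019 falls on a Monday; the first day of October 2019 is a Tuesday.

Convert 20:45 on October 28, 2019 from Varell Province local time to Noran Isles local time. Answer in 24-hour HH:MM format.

Daylight saving runs 3 March – 25 October; October 28, 2019 is outside that window, so Varell Province is on standard time at UTC−07:00.
20:45 Varell Province + 7h = 03:45 UTC (rolling into the next day, 29 October 2019).
1 April 2019 is a Monday, so the first Sunday is April 7.
1 October 2019 is a Tuesday, so the first Saturday is October 5 and the second is October 12.
At the standard offset (UTC−04:30), 03:45 UTC − 4h30m = 23:15 Noran Isles standard time (rolling into the previous day, 28 October 2019).
Daylight saving runs 7 April – 12 October; the standard-time date in Noran Isles, October 28, 2019, is outside that window, so Noran Isles is on standard time at UTC−04:30.
03:45 UTC − 4h30m = 23:15 Noran Isles (rolling into the previous day, 28 October 2019).

23:15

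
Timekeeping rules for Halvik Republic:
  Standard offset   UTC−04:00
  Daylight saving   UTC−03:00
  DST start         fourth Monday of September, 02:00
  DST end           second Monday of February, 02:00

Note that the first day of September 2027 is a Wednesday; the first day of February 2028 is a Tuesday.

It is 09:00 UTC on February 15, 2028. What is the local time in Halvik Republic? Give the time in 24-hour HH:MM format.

1 September 2027 is a Wednesday, so the first Monday is September 6 and the fourth is September 27.
1 February 2028 is a Tuesday, so the first Monday is February 7 and the second is February 14.
At the standard offset (UTC−04:00), 09:00 UTC − 4h = 05:00 Halvik Republic standard time.
Daylight saving runs 27 September 2027 – 14 February 2028; the standard-time date in Halvik Republic, February 15, 2028, is outside that window, so Halvik Republic is on standard time at UTC−04:00.
09:00 UTC − 4h = 05:00 local.

05:00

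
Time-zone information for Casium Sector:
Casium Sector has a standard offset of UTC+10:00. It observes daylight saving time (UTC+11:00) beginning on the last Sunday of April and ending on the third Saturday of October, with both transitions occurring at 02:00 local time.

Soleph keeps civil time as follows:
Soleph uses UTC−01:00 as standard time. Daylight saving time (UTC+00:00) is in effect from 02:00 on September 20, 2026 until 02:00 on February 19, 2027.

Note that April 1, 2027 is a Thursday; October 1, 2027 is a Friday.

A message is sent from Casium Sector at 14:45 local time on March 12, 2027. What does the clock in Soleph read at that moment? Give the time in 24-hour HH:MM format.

03:45

1 April 2027 is a Thursday, so Sundays fall on 4, 11, 18, 25; the last is April 25.
1 October 2027 is a Friday, so the first Saturday is October 2 and the third is October 16.
March 12, 2027 does not fall between 25 April and 16 October, so daylight saving is not in effect and Casium Sector is at UTC+10:00.
14:45 Casium Sector − 10h = 04:45 UTC.
At the standard offset (UTC−01:00), 04:45 UTC − 1h = 03:45 Soleph standard time.
The standard-time date in Soleph, March 12, 2027, does not fall between 20 September 2026 and 19 February 2027, so daylight saving is not in effect and Soleph is at UTC−01:00.
04:45 UTC − 1h = 03:45 Soleph.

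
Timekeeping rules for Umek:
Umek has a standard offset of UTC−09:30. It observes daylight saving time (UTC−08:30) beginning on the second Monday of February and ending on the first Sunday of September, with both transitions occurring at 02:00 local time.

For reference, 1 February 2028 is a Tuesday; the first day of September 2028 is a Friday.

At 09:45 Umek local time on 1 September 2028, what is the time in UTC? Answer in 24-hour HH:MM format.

18:15

1 February 2028 is a Tuesday, so the first Monday is February 7 and the second is February 14.
1 September 2028 is a Friday, so the first Sunday is September 3.
Daylight saving runs 14 February – 3 September; 1 September 2028 is inside that window, so Umek is at UTC−08:30.
09:45 local + 8h30m = 18:15 UTC.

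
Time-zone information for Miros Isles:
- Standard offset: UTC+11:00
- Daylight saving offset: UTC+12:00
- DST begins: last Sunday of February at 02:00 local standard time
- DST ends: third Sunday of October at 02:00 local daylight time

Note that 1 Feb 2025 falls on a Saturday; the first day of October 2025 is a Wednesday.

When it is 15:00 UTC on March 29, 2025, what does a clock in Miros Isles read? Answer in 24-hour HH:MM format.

1 February 2025 is a Saturday, so Sundays fall on 2, 9, 16, 23; the last is February 23.
1 October 2025 is a Wednesday, so the first Sunday is October 5 and the third is October 19.
At the standard offset (UTC+11:00), 15:00 UTC + 11h = 02:00 Miros Isles standard time (rolling into the next day, 30 March 2025).
Daylight saving runs 23 February – 19 October; the standard-time date in Miros Isles, March 30, 2025, is inside that window, so Miros Isles is at UTC+12:00.
15:00 UTC + 12h = 03:00 local (rolling into the next day, 30 March 2025).

03:00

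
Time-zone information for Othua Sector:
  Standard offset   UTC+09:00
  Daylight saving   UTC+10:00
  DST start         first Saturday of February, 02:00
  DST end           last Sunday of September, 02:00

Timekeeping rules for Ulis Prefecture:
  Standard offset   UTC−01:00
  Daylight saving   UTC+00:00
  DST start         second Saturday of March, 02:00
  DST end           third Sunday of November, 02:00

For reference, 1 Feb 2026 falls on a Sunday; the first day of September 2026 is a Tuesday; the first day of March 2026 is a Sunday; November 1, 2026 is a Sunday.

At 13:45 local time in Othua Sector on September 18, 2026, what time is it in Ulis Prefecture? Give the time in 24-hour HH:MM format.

03:45

1 February 2026 is a Sunday, so the first Saturday is February 7.
1 September 2026 is a Tuesday, so Sundays fall on 6, 13, 20, 27; the last is September 27.
Daylight saving runs 7 February – 27 September; September 18, 2026 is inside that window, so Othua Sector is at UTC+10:00.
13:45 Othua Sector − 10h = 03:45 UTC.
1 March 2026 is a Sunday, so the first Saturday is March 7 and the second is March 14.
1 November 2026 is a Sunday, so the first Sunday is November 1 and the third is November 15.
At the standard offset (UTC−01:00), 03:45 UTC − 1h = 02:45 Ulis Prefecture standard time.
The standard-time date in Ulis Prefecture, September 18, 2026, falls between 14 March and 15 November, so daylight saving is in effect and Ulis Prefecture is at UTC+00:00.
03:45 UTC + 0h = 03:45 Ulis Prefecture.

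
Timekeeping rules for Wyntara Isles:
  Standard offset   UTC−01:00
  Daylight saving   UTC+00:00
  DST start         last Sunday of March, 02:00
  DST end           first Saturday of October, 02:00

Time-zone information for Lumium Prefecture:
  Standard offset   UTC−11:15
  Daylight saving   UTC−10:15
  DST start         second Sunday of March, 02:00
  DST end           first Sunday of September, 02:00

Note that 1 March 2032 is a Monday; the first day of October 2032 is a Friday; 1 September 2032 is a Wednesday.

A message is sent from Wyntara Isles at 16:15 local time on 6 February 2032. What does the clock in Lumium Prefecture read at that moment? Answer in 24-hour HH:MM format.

06:00

1 March 2032 is a Monday, so Sundays fall on 7, 14, 21, 28; the last is March 28.
1 October 2032 is a Friday, so the first Saturday is October 2.
Daylight saving runs 28 March – 2 October; 6 February 2032 is outside that window, so Wyntara Isles is on standard time at UTC−01:00.
16:15 Wyntara Isles + 1h = 17:15 UTC.
1 March 2032 is a Monday, so the first Sunday is March 7 and the second is March 14.
1 September 2032 is a Wednesday, so the first Sunday is September 5.
At the standard offset (UTC−11:15), 17:15 UTC − 11h15m = 06:00 Lumium Prefecture standard time.
The standard-time date in Lumium Prefecture, 6 February 2032, does not fall between 14 March and 5 September, so daylight saving is not in effect and Lumium Prefecture is at UTC−11:15.
17:15 UTC − 11h15m = 06:00 Lumium Prefecture.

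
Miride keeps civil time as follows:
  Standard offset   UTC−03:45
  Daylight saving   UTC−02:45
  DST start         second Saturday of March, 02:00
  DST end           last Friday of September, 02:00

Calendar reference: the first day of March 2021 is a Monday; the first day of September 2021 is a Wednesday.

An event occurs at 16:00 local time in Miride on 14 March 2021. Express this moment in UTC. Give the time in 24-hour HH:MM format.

18:45

1 March 2021 is a Monday, so the first Saturday is March 6 and the second is March 13.
1 September 2021 is a Wednesday, so Fridays fall on 3, 10, 17, 24; the last is September 24.
Daylight saving runs 13 March – 24 September; 14 March 2021 is inside that window, so Miride is at UTC−02:45.
16:00 local + 2h45m = 18:45 UTC.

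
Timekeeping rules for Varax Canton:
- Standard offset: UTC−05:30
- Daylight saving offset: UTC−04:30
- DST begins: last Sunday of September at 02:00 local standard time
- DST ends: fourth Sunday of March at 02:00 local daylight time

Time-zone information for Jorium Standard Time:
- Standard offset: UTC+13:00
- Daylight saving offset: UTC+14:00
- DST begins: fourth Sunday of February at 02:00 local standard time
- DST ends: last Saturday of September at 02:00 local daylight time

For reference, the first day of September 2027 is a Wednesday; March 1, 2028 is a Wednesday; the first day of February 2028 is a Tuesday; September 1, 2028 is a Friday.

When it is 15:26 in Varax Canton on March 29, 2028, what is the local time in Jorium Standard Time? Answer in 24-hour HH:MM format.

1 September 2027 is a Wednesday, so Sundays fall on 5, 12, 19, 26; the last is September 26.
1 March 2028 is a Wednesday, so the first Sunday is March 5 and the fourth is March 26.
Daylight saving runs 26 September 2027 – 26 March 2028; March 29, 2028 is outside that window, so Varax Canton is on standard time at UTC−05:30.
15:26 Varax Canton + 5h30m = 20:56 UTC.
1 February 2028 is a Tuesday, so the first Sunday is February 6 and the fourth is February 27.
1 September 2028 is a Friday, so Saturdays fall on 2, 9, 16, 23, 30; the last is September 30.
At the standard offset (UTC+13:00), 20:56 UTC + 13h = 09:56 Jorium Standard Time standard time (rolling into the next day, 30 March 2028).
The standard-time date in Jorium Standard Time, March 30, 2028, falls between 27 February and 30 September, so daylight saving is in effect and Jorium Standard Time is at UTC+14:00.
20:56 UTC + 14h = 10:56 Jorium Standard Time (rolling into the next day, 30 March 2028).

10:56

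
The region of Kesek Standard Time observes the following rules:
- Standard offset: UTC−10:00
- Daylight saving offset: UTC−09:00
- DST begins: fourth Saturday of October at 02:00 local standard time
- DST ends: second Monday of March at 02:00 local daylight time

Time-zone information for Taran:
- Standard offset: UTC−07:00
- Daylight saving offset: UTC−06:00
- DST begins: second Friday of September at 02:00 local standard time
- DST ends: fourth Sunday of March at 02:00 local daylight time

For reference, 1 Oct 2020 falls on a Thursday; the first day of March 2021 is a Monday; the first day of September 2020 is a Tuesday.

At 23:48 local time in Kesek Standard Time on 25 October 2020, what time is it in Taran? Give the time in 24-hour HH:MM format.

02:48

1 October 2020 is a Thursday, so the first Saturday is October 3 and the fourth is October 24.
1 March 2021 is a Monday, so the first Monday is March 1 and the second is March 8.
25 October 2020 falls between 24 October 2020 and 8 March 2021, so daylight saving is in effect and Kesek Standard Time is at UTC−09:00.
23:48 Kesek Standard Time + 9h = 08:48 UTC (rolling into the next day, 26 October 2020).
1 September 2020 is a Tuesday, so the first Friday is September 4 and the second is September 11.
1 March 2021 is a Monday, so the first Sunday is March 7 and the fourth is March 28.
At the standard offset (UTC−07:00), 08:48 UTC − 7h = 01:48 Taran standard time.
The standard-time date in Taran, 26 October 2020, falls between 11 September 2020 and 28 March 2021, so daylight saving is in effect and Taran is at UTC−06:00.
08:48 UTC − 6h = 02:48 Taran.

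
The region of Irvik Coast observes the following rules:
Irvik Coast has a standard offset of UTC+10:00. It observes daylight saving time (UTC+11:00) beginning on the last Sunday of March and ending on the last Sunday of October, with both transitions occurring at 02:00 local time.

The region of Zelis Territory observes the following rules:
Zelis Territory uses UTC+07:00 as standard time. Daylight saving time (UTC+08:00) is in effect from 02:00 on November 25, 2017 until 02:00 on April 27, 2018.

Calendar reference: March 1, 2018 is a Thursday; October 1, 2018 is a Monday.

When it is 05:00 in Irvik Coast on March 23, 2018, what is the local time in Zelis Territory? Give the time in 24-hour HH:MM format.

1 March 2018 is a Thursday, so Sundays fall on 4, 11, 18, 25; the last is March 25.
1 October 2018 is a Monday, so Sundays fall on 7, 14, 21, 28; the last is October 28.
Daylight saving runs 25 March – 28 October; March 23, 2018 is outside that window, so Irvik Coast is on standard time at UTC+10:00.
05:00 Irvik Coast − 10h = 19:00 UTC (rolling into the previous day, 22 March 2018).
At the standard offset (UTC+07:00), 19:00 UTC + 7h = 02:00 Zelis Territory standard time (rolling into the next day, 23 March 2018).
Daylight saving runs 25 November 2017 – 27 April 2018; the standard-time date in Zelis Territory, March 23, 2018, is inside that window, so Zelis Territory is at UTC+08:00.
19:00 UTC + 8h = 03:00 Zelis Territory (rolling into the next day, 23 March 2018).

03:00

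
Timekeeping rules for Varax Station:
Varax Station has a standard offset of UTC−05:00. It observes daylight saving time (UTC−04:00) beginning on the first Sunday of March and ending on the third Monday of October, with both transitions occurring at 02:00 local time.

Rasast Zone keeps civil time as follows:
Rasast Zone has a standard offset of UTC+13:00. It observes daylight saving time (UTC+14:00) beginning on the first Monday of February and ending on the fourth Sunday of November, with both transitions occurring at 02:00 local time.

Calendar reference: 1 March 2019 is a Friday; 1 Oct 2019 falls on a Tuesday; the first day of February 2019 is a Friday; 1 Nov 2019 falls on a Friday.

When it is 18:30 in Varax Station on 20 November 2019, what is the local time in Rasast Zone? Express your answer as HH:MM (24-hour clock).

13:30

1 March 2019 is a Friday, so the first Sunday is March 3.
1 October 2019 is a Tuesday, so the first Monday is October 7 and the third is October 21.
20 November 2019 is outside the daylight-saving period (3 March – 21 October), so Varax Station is on standard time, UTC−05:00.
18:30 Varax Station + 5h = 23:30 UTC.
1 February 2019 is a Friday, so the first Monday is February 4.
1 November 2019 is a Friday, so the first Sunday is November 3 and the fourth is November 24.
At the standard offset (UTC+13:00), 23:30 UTC + 13h = 12:30 Rasast Zone standard time (rolling into the next day, 21 November 2019).
Daylight saving runs 4 February – 24 November; the standard-time date in Rasast Zone, 21 November 2019, is inside that window, so Rasast Zone is at UTC+14:00.
23:30 UTC + 14h = 13:30 Rasast Zone (rolling into the next day, 21 November 2019).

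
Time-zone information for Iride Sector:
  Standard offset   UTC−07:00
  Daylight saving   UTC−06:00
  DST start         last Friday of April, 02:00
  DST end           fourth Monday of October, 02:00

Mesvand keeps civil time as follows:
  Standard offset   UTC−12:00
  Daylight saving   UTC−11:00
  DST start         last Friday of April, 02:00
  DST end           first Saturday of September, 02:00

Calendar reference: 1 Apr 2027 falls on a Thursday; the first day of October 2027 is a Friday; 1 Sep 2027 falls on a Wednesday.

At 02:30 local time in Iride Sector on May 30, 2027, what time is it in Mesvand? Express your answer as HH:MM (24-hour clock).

1 April 2027 is a Thursday, so Fridays fall on 2, 9, 16, 23, 30; the last is April 30.
1 October 2027 is a Friday, so the first Monday is October 4 and the fourth is October 25.
May 30, 2027 falls between 30 April and 25 October, so daylight saving is in effect and Iride Sector is at UTC−06:00.
02:30 Iride Sector + 6h = 08:30 UTC.
1 April 2027 is a Thursday, so Fridays fall on 2, 9, 16, 23, 30; the last is April 30.
1 September 2027 is a Wednesday, so the first Saturday is September 4.
At the standard offset (UTC−12:00), 08:30 UTC − 12h = 20:30 Mesvand standard time (rolling into the previous day, 29 May 2027).
Daylight saving runs 30 April – 4 September; the standard-time date in Mesvand, May 29, 2027, is inside that window, so Mesvand is at UTC−11:00.
08:30 UTC − 11h = 21:30 Mesvand (rolling into the previous day, 29 May 2027).

21:30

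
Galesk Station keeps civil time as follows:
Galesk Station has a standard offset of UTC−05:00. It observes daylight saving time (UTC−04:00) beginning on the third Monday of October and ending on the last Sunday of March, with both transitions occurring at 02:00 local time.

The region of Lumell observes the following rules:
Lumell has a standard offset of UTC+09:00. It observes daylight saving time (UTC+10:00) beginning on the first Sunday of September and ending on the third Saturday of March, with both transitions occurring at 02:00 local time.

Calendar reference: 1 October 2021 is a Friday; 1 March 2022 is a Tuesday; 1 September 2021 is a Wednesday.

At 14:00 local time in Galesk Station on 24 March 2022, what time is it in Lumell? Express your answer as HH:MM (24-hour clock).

03:00

1 October 2021 is a Friday, so the first Monday is October 4 and the third is October 18.
1 March 2022 is a Tuesday, so Sundays fall on 6, 13, 20, 27; the last is March 27.
24 March 2022 lies within the daylight-saving period (18 October 2021 – 27 March 2022), so Galesk Station is on daylight time, UTC−04:00.
14:00 Galesk Station + 4h = 18:00 UTC.
1 September 2021 is a Wednesday, so the first Sunday is September 5.
1 March 2022 is a Tuesday, so the first Saturday is March 5 and the third is March 19.
At the standard offset (UTC+09:00), 18:00 UTC + 9h = 03:00 Lumell standard time (rolling into the next day, 25 March 2022).
Daylight saving runs 5 September 2021 – 19 March 2022; the standard-time date in Lumell, 25 March 2022, is outside that window, so Lumell is on standard time at UTC+09:00.
18:00 UTC + 9h = 03:00 Lumell (rolling into the next day, 25 March 2022).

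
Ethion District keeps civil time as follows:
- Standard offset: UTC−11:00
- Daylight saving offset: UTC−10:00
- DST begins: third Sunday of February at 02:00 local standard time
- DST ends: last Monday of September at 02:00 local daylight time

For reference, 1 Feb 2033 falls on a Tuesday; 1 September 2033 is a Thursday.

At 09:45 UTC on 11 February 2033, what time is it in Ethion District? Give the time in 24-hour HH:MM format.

22:45

1 February 2033 is a Tuesday, so the first Sunday is February 6 and the third is February 20.
1 September 2033 is a Thursday, so Mondays fall on 5, 12, 19, 26; the last is September 26.
At the standard offset (UTC−11:00), 09:45 UTC − 11h = 22:45 Ethion District standard time (rolling into the previous day, 10 February 2033).
The standard-time date in Ethion District, 10 February 2033, does not fall between 20 February and 26 September, so daylight saving is not in effect and Ethion District is at UTC−11:00.
09:45 UTC − 11h = 22:45 local (rolling into the previous day, 10 February 2033).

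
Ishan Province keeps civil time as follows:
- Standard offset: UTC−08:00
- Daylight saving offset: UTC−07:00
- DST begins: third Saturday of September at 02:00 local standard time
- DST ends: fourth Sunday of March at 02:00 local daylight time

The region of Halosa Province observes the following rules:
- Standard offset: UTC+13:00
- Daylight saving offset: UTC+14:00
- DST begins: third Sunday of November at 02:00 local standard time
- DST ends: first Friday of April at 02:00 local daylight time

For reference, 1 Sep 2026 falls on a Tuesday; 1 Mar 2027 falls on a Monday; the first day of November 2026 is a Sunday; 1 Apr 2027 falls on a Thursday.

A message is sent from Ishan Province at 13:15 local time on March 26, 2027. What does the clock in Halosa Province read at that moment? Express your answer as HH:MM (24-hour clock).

1 September 2026 is a Tuesday, so the first Saturday is September 5 and the third is September 19.
1 March 2027 is a Monday, so the first Sunday is March 7 and the fourth is March 28.
Daylight saving runs 19 September 2026 – 28 March 2027; March 26, 2027 is inside that window, so Ishan Province is at UTC−07:00.
13:15 Ishan Province + 7h = 20:15 UTC.
1 November 2026 is a Sunday, so the first Sunday is November 1 and the third is November 15.
1 April 2027 is a Thursday, so the first Friday is April 2.
At the standard offset (UTC+13:00), 20:15 UTC + 13h = 09:15 Halosa Province standard time (rolling into the next day, 27 March 2027).
Daylight saving runs 15 November 2026 – 2 April 2027; the standard-time date in Halosa Province, March 27, 2027, is inside that window, so Halosa Province is at UTC+14:00.
20:15 UTC + 14h = 10:15 Halosa Province (rolling into the next day, 27 March 2027).

10:15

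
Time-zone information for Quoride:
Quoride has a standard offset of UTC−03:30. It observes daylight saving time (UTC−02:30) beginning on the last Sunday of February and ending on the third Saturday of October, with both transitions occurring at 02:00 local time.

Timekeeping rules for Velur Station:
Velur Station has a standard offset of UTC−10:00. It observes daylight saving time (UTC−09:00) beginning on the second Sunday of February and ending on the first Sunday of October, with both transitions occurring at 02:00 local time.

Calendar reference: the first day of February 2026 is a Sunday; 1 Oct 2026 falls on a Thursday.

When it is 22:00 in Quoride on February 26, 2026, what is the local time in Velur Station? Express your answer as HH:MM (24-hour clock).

1 February 2026 is a Sunday, so Sundays fall on 1, 8, 15, 22; the last is February 22.
1 October 2026 is a Thursday, so the first Saturday is October 3 and the third is October 17.
February 26, 2026 lies within the daylight-saving period (22 February – 17 October), so Quoride is on daylight time, UTC−02:30.
22:00 Quoride + 2h30m = 00:30 UTC (rolling into the next day, 27 February 2026).
1 February 2026 is a Sunday, so the first Sunday is February 1 and the second is February 8.
1 October 2026 is a Thursday, so the first Sunday is October 4.
At the standard offset (UTC−10:00), 00:30 UTC − 10h = 14:30 Velur Station standard time (rolling into the previous day, 26 February 2026).
Daylight saving runs 8 February – 4 October; the standard-time date in Velur Station, February 26, 2026, is inside that window, so Velur Station is at UTC−09:00.
00:30 UTC − 9h = 15:30 Velur Station (rolling into the previous day, 26 February 2026).

15:30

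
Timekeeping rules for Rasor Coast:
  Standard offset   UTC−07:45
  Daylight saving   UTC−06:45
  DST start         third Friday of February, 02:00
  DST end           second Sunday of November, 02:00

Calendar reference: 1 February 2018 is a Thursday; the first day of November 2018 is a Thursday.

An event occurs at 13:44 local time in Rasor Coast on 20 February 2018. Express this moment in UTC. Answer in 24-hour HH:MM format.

1 February 2018 is a Thursday, so the first Friday is February 2 and the third is February 16.
1 November 2018 is a Thursday, so the first Sunday is November 4 and the second is November 11.
Daylight saving runs 16 February – 11 November; 20 February 2018 is inside that window, so Rasor Coast is at UTC−06:45.
13:44 local + 6h45m = 20:29 UTC.

20:29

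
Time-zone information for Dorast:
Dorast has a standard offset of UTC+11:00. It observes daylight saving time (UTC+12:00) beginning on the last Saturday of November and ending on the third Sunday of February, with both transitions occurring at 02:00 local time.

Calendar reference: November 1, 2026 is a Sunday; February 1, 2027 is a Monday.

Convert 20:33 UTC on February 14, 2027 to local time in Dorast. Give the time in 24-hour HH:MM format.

08:33

1 November 2026 is a Sunday, so Saturdays fall on 7, 14, 21, 28; the last is November 28.
1 February 2027 is a Monday, so the first Sunday is February 7 and the third is February 21.
At the standard offset (UTC+11:00), 20:33 UTC + 11h = 07:33 Dorast standard time (rolling into the next day, 15 February 2027).
Daylight saving runs 28 November 2026 – 21 February 2027; the standard-time date in Dorast, February 15, 2027, is inside that window, so Dorast is at UTC+12:00.
20:33 UTC + 12h = 08:33 local (rolling into the next day, 15 February 2027).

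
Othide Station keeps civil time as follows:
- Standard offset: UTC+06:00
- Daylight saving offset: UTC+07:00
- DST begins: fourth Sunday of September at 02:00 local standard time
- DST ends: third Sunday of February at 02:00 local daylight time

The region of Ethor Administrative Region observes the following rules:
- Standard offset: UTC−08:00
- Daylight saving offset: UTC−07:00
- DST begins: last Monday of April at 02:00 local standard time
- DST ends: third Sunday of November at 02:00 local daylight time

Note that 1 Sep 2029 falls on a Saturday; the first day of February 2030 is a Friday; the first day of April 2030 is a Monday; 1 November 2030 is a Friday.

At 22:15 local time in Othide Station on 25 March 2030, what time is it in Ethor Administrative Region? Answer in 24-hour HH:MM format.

1 September 2029 is a Saturday, so the first Sunday is September 2 and the fourth is September 23.
1 February 2030 is a Friday, so the first Sunday is February 3 and the third is February 17.
25 March 2030 is outside the daylight-saving period (23 September 2029 – 17 February 2030), so Othide Station is on standard time, UTC+06:00.
22:15 Othide Station − 6h = 16:15 UTC.
1 April 2030 is a Monday, so Mondays fall on 1, 8, 15, 22, 29; the last is April 29.
1 November 2030 is a Friday, so the first Sunday is November 3 and the third is November 17.
At the standard offset (UTC−08:00), 16:15 UTC − 8h = 08:15 Ethor Administrative Region standard time.
The standard-time date in Ethor Administrative Region, 25 March 2030, does not fall between 29 April and 17 November, so daylight saving is not in effect and Ethor Administrative Region is at UTC−08:00.
16:15 UTC − 8h = 08:15 Ethor Administrative Region.

08:15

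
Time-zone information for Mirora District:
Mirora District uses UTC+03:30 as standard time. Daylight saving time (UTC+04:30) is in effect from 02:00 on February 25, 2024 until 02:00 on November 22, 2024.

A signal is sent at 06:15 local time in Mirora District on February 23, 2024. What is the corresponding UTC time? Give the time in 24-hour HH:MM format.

02:45

February 23, 2024 does not fall between 25 February and 22 November, so daylight saving is not in effect and Mirora District is at UTC+03:30.
06:15 local − 3h30m = 02:45 UTC.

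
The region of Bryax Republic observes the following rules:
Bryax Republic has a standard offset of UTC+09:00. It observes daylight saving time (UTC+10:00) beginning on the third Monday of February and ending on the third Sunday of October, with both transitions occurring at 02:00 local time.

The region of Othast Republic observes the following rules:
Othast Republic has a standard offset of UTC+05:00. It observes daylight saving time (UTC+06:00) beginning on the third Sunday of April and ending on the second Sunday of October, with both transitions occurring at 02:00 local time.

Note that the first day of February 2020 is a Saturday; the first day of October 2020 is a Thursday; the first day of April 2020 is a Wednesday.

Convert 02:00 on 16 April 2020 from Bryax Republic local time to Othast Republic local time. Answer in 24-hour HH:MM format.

1 February 2020 is a Saturday, so the first Monday is February 3 and the third is February 17.
1 October 2020 is a Thursday, so the first Sunday is October 4 and the third is October 18.
16 April 2020 lies within the daylight-saving period (17 February – 18 October), so Bryax Republic is on daylight time, UTC+10:00.
02:00 Bryax Republic − 10h = 16:00 UTC (rolling into the previous day, 15 April 2020).
1 April 2020 is a Wednesday, so the first Sunday is April 5 and the third is April 19.
1 October 2020 is a Thursday, so the first Sunday is October 4 and the second is October 11.
At the standard offset (UTC+05:00), 16:00 UTC + 5h = 21:00 Othast Republic standard time.
Daylight saving runs 19 April – 11 October; the standard-time date in Othast Republic, 15 April 2020, is outside that window, so Othast Republic is on standard time at UTC+05:00.
16:00 UTC + 5h = 21:00 Othast Republic.

21:00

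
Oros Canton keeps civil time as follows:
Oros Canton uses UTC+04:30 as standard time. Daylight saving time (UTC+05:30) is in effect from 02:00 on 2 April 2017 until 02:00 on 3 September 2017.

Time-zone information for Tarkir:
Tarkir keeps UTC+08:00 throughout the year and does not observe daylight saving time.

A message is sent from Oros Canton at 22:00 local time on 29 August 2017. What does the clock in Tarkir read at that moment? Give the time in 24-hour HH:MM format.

00:30

29 August 2017 falls between 2 April and 3 September, so daylight saving is in effect and Oros Canton is at UTC+05:30.
22:00 Oros Canton − 5h30m = 16:30 UTC.
Tarkir has no daylight saving, so its offset is UTC+08:00 year-round.
16:30 UTC + 8h = 00:30 Tarkir (rolling into the next day, 30 August 2017).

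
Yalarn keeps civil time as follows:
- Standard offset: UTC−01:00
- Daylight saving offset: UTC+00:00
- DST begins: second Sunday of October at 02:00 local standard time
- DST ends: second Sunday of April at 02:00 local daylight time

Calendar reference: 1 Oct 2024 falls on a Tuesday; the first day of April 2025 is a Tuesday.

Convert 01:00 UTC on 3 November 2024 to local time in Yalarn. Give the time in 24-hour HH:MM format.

1 October 2024 is a Tuesday, so the first Sunday is October 6 and the second is October 13.
1 April 2025 is a Tuesday, so the first Sunday is April 6 and the second is April 13.
At the standard offset (UTC−01:00), 01:00 UTC − 1h = 00:00 Yalarn standard time.
The standard-time date in Yalarn, 3 November 2024, lies within the daylight-saving period (13 October 2024 – 13 April 2025), so Yalarn is on daylight time, UTC+00:00.
01:00 UTC + 0h = 01:00 local.

01:00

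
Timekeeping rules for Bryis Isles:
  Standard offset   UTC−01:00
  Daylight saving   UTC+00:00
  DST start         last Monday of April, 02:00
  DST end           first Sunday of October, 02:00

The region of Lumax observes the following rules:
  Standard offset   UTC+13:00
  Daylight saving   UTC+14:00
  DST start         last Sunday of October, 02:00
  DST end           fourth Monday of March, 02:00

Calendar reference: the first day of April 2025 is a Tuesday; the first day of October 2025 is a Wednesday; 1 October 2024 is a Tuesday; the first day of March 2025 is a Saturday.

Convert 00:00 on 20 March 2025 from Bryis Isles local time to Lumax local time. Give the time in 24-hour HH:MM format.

1 April 2025 is a Tuesday, so Mondays fall on 7, 14, 21, 28; the last is April 28.
1 October 2025 is a Wednesday, so the first Sunday is October 5.
20 March 2025 is outside the daylight-saving period (28 April – 5 October), so Bryis Isles is on standard time, UTC−01:00.
00:00 Bryis Isles + 1h = 01:00 UTC.
1 October 2024 is a Tuesday, so Sundays fall on 6, 13, 20, 27; the last is October 27.
1 March 2025 is a Saturday, so the first Monday is March 3 and the fourth is March 24.
At the standard offset (UTC+13:00), 01:00 UTC + 13h = 14:00 Lumax standard time.
Daylight saving runs 27 October 2024 – 24 March 2025; the standard-time date in Lumax, 20 March 2025, is inside that window, so Lumax is at UTC+14:00.
01:00 UTC + 14h = 15:00 Lumax.

15:00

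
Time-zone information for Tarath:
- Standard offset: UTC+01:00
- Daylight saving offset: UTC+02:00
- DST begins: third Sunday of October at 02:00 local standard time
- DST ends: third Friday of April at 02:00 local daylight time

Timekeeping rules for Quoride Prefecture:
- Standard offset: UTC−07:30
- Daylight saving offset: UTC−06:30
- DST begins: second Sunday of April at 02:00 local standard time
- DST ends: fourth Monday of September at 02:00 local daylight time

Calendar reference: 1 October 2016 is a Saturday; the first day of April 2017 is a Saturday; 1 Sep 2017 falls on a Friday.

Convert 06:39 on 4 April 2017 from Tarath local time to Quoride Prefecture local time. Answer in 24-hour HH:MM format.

1 October 2016 is a Saturday, so the first Sunday is October 2 and the third is October 16.
1 April 2017 is a Saturday, so the first Friday is April 7 and the third is April 21.
4 April 2017 lies within the daylight-saving period (16 October 2016 – 21 April 2017), so Tarath is on daylight time, UTC+02:00.
06:39 Tarath − 2h = 04:39 UTC.
1 April 2017 is a Saturday, so the first Sunday is April 2 and the second is April 9.
1 September 2017 is a Friday, so the first Monday is September 4 and the fourth is September 25.
At the standard offset (UTC−07:30), 04:39 UTC − 7h30m = 21:09 Quoride Prefecture standard time (rolling into the previous day, 3 April 2017).
The standard-time date in Quoride Prefecture, 3 April 2017, does not fall between 9 April and 25 September, so daylight saving is not in effect and Quoride Prefecture is at UTC−07:30.
04:39 UTC − 7h30m = 21:09 Quoride Prefecture (rolling into the previous day, 3 April 2017).

21:09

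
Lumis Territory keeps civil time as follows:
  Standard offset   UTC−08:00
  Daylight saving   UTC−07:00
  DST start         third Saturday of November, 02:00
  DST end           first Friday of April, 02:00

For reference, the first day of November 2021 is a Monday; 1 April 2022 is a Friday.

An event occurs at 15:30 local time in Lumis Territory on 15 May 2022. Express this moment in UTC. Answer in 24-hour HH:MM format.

23:30

1 November 2021 is a Monday, so the first Saturday is November 6 and the third is November 20.
1 April 2022 is a Friday, so the first Friday is April 1.
Daylight saving runs 20 November 2021 – 1 April 2022; 15 May 2022 is outside that window, so Lumis Territory is on standard time at UTC−08:00.
15:30 local + 8h = 23:30 UTC.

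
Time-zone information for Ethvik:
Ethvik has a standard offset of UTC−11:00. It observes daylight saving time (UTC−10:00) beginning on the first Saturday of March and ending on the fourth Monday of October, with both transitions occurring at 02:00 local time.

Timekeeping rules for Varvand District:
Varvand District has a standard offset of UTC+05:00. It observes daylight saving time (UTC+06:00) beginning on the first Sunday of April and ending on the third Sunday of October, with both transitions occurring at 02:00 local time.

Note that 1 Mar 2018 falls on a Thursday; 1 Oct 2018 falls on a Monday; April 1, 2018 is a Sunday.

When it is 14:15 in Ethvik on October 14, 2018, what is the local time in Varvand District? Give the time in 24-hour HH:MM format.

06:15

1 March 2018 is a Thursday, so the first Saturday is March 3.
1 October 2018 is a Monday, so the first Monday is October 1 and the fourth is October 22.
October 14, 2018 lies within the daylight-saving period (3 March – 22 October), so Ethvik is on daylight time, UTC−10:00.
14:15 Ethvik + 10h = 00:15 UTC (rolling into the next day, 15 October 2018).
1 April 2018 is a Sunday, so the first Sunday is April 1.
1 October 2018 is a Monday, so the first Sunday is October 7 and the third is October 21.
At the standard offset (UTC+05:00), 00:15 UTC + 5h = 05:15 Varvand District standard time.
Daylight saving runs 1 April – 21 October; the standard-time date in Varvand District, October 15, 2018, is inside that window, so Varvand District is at UTC+06:00.
00:15 UTC + 6h = 06:15 Varvand District.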